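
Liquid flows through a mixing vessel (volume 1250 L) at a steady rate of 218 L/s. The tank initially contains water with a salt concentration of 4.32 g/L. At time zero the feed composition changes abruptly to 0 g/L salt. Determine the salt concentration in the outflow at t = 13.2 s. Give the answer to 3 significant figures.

0.432 g/L

Transient balance on the dissolved component: V dC/dt = Q(C_in − C).
Rewrite as dC/dt + C/τ = C_in/τ, τ = V/Q = 5.7339 s.
Integrating: C(t) = C_in + (C₀ − C_in) e^(−t/τ).
C(13.2) = 0 + (4.32 − 0)·e^(−13.2/5.7339) = 0 + (4.3200)·0.10005 = 0.43222 g/L.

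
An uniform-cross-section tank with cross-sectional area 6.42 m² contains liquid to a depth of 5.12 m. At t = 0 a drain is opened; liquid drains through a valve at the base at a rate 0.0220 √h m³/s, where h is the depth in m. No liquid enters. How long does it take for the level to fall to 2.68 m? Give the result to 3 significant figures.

With no inflow, A dh/dt = −0.0220 √h.
Separate and integrate: 2(√h − √h₀) = −(0.0220/A) t.
t = 2A(√h₀ − √h)/0.0220 = 2·6.42·(√5.12 − √2.68)/0.0220
  = 12.840 × (2.2627 − 1.6371) / 0.0220 = 365.16 s.

365 s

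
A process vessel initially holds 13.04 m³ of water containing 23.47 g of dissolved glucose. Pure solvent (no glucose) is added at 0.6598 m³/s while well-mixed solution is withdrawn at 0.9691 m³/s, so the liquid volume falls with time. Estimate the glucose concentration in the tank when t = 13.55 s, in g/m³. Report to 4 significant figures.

0.7871 g/m³

Let m(t) be the amount of glucose. Volume: V(t) = V₀ + (Q_in − Q_out) t = 13.04 − 0.309300 t; V(13.55) = 8.84898 m³.
No glucose enters, so dm/dt = −Q_out · (m/V).
dm/m = −Q_out dt/(V₀ − 0.309300 t); integrating gives ln(m/m₀) = −(Q_out/(Q_in−Q_out)) ln(V/V₀).
m = m₀ (V₀/V)^(Q_out/(Q_in−Q_out)) = 23.47 × (13.04/8.84898)^(-3.13320) = 6.96516 g.
C = m/V = 6.96516/8.84898 = 0.787114 g/m³.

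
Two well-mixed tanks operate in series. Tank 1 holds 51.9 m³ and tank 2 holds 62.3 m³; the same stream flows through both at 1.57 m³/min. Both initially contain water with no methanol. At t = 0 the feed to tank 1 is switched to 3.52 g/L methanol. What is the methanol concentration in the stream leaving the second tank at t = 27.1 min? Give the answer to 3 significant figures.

0.607 g/L

Time constants: τᵢ = Vᵢ/Q for each well-mixed tank.
τ₁ = 51.9/1.57 = 33.057 min; τ₂ = 62.3/1.57 = 39.682 min.
Solving the cascade with C₁(0)=C₂(0)=0 gives C₂(t) = C_in[1 − (τ₁ e^(−t/τ₁) − τ₂ e^(−t/τ₂))/(τ₁ − τ₂)].
At t = 27.1: e^(−t/τ₁) = 0.44053, e^(−t/τ₂) = 0.50513.
C₂ = 3.52·[1 − (33.057·0.44053 − 39.682·0.50513)/(-6.6242)] = 3.52·0.17246 = 0.60706 g/L.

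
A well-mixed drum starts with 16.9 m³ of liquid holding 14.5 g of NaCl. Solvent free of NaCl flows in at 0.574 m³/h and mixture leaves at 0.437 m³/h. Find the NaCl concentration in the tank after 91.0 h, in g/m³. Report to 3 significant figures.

0.0847 g/m³

Total volume: dV/dt = Q_in − Q_out = 0.13700 m³/h, so V(t) = 16.9 + 0.13700 t and V(91.0) = 29.367 m³.
No NaCl enters, so dm/dt = −Q_out · (m/V).
dm/m = −Q_out dt/(V₀ + 0.13700 t); integrating gives ln(m/m₀) = −(Q_out/(Q_in−Q_out)) ln(V/V₀).
m = m₀ (V₀/V)^(Q_out/(Q_in−Q_out)) = 14.5 × (16.9/29.367)^(3.1898) = 2.4883 g.
C = m/V = 2.4883/29.367 = 0.084732 g/m³.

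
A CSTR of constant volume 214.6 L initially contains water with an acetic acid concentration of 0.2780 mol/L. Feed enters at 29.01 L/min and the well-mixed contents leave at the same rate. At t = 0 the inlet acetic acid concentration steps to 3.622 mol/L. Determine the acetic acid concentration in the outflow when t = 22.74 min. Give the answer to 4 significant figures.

3.467 mol/L

Transient balance on the dissolved component: V dC/dt = Q(C_in − C).
So dC/dt = (C_in − C)/τ with τ = V/Q = 214.6/29.01 = 7.39745 min.
C approaches C_in exponentially: C(t) = C_in + (C₀ − C_in) e^(−t/τ).
C(22.74) = 3.622 + (0.2780 − 3.622)·e^(−22.74/7.39745) = 3.622 + (-3.34400)·0.0462343 = 3.46739 mol/L.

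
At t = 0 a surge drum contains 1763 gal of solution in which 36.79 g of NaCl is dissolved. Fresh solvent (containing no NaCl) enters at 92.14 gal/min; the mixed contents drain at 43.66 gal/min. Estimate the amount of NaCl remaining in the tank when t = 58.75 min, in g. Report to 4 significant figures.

Let m(t) be the amount of NaCl. Volume: V(t) = V₀ + (Q_in − Q_out) t = 1763 + 48.4800 t; V(58.75) = 4611.20 gal.
No NaCl enters, so dm/dt = −Q_out · (m/V).
dm/m = −Q_out dt/(V₀ + 48.4800 t); integrating gives ln(m/m₀) = −(Q_out/(Q_in−Q_out)) ln(V/V₀).
m = m₀ (V₀/V)^(Q_out/(Q_in−Q_out)) = 36.79 × (1763/4611.20)^(0.900578) = 15.4769 g.

15.48 g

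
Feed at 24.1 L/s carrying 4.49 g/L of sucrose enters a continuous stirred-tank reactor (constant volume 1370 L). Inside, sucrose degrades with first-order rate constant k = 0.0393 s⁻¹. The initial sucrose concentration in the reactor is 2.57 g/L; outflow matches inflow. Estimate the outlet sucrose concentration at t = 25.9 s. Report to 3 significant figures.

1.66 g/L

V dC/dt = Q(C_in − C) − k V C.
dC/dt = (Q/V) C_in − (Q/V + k) C; effective rate a = Q/V + k = 0.017591 + 0.0393 = 0.056891 s⁻¹.
C_ss = Q C_in/(Q + kV) = 1.3883 g/L; C(t) = C_ss + (C₀ − C_ss) e^(−a t).
C(25.9) = 1.3883 + (1.1817)·e^(−0.056891·25.9) = 1.3883 + (1.1817)·0.22913 = 1.6591 g/L.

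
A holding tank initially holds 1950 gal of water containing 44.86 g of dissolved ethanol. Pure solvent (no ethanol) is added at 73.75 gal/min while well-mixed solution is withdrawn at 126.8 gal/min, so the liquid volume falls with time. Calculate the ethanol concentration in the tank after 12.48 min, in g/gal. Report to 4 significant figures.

0.01292 g/gal

Total volume: dV/dt = Q_in − Q_out = -53.0500 gal/min, so V(t) = 1950 − 53.0500 t and V(12.48) = 1287.94 gal.
Solute balance: dm/dt = 0 − Q_out C = −Q_out m/V(t).
dm/m = −Q_out dt/(V₀ − 53.0500 t); integrating gives ln(m/m₀) = −(Q_out/(Q_in−Q_out)) ln(V/V₀).
m = m₀ (V₀/V)^(Q_out/(Q_in−Q_out)) = 44.86 × (1950/1287.94)^(-2.39020) = 16.6452 g.
C = m/V = 16.6452/1287.94 = 0.0129239 g/gal.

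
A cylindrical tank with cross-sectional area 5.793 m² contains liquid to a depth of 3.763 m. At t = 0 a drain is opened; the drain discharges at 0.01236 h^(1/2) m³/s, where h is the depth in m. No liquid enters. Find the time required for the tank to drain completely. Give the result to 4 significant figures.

Accumulation of liquid (constant cross-section A): A dh/dt = −0.01236 √h.
This is separable: 2 d(√h)/dt = −0.01236/A, so √h = √h₀ − (0.01236/(2A)) t.
Set h = 0: 2√h₀ = (0.01236/A) t_empty ⇒ t_empty = 2A√h₀/0.01236.
t_empty = 2·5.793·√3.763/0.01236 = 11.5860·1.93985/0.01236 = 1818.37 s.

1818 s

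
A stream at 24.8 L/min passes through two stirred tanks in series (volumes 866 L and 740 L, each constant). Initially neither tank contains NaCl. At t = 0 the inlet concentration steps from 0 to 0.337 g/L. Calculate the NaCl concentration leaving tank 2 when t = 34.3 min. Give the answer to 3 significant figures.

0.0967 g/L

Species balance on tank i: dCᵢ/dt = (Cᵢ₋₁ − Cᵢ)/τᵢ with τᵢ = Vᵢ/Q.
τ₁ = 866/24.8 = 34.919 min; τ₂ = 740/24.8 = 29.839 min.
Tank 1: C₁ = C_in(1 − e^(−t/τ₁)). Tank 2 (τ₁ ≠ τ₂): C₂ = C_in[1 − (τ₁ e^(−t/τ₁) − τ₂ e^(−t/τ₂))/(τ₁ − τ₂)].
At t = 34.3: e^(−t/τ₁) = 0.37446, e^(−t/τ₂) = 0.31679.
C₂ = 0.337·[1 − (34.919·0.37446 − 29.839·0.31679)/(5.0806)] = 0.337·0.28683 = 0.096662 g/L.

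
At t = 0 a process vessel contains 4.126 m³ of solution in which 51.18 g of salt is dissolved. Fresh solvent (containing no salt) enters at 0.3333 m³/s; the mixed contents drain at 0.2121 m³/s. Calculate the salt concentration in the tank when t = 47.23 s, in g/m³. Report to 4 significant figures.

Let m(t) be the amount of salt. Volume: V(t) = V₀ + (Q_in − Q_out) t = 4.126 + 0.121200 t; V(47.23) = 9.85028 m³.
Solute balance: dm/dt = 0 − Q_out C = −Q_out m/V(t).
dm/m = −Q_out dt/(V₀ + 0.121200 t); integrating gives ln(m/m₀) = −(Q_out/(Q_in−Q_out)) ln(V/V₀).
m = m₀ (V₀/V)^(Q_out/(Q_in−Q_out)) = 51.18 × (4.126/9.85028)^(1.75000) = 11.1620 g.
C = m/V = 11.1620/9.85028 = 1.13317 g/m³.

1.133 g/m³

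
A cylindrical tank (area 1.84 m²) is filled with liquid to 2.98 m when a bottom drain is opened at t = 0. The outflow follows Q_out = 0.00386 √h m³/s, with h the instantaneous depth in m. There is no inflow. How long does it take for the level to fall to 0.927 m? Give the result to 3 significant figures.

728 s

Accumulation of liquid (constant cross-section A): A dh/dt = −0.00386 √h.
This is separable: 2 d(√h)/dt = −0.00386/A, so √h = √h₀ − (0.00386/(2A)) t.
t = 2A(√h₀ − √h)/0.00386 = 2·1.84·(√2.98 − √0.927)/0.00386
  = 3.6800 × (1.7263 − 0.96281) / 0.00386 = 727.86 s.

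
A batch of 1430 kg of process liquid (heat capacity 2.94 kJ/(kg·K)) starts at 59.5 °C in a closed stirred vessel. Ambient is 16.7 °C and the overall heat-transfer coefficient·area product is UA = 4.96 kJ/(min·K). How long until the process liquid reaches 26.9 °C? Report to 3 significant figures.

Lumped-capacitance energy balance: M c_p dT/dt = UA(T_amb − T).
τ = M c_p/UA = 847.62 min; T_ss = T_amb = 16.700 °C.
T(t) = T_ss + (T₀ − T_ss)e^(−t/τ); set T = 26.9:
t = −τ ln[(T − T_ss)/(T₀ − T_ss)] = −847.62 · ln(0.23832) = 1215.6 min.

1220 min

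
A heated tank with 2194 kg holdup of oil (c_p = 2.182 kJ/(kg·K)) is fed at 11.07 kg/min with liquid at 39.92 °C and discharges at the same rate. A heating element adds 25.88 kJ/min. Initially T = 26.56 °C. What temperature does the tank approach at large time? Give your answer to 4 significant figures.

40.99 °C

Energy balance: M c_p dT/dt = ṁ c_p (T_in − T) + 25.88.
At steady state dT/dt = 0 ⇒ T_ss = T_in + Q̇/(ṁ c_p) = 39.92 + 25.88/(11.07·2.182) = 40.9914 °C.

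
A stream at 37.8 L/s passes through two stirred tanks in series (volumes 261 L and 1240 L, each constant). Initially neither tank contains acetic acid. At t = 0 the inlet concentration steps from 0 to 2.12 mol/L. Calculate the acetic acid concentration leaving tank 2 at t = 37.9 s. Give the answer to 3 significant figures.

Time constants: τᵢ = Vᵢ/Q for each well-mixed tank.
τ₁ = 261/37.8 = 6.9048 s; τ₂ = 1240/37.8 = 32.804 s.
Solving the cascade with C₁(0)=C₂(0)=0 gives C₂(t) = C_in[1 − (τ₁ e^(−t/τ₁) − τ₂ e^(−t/τ₂))/(τ₁ − τ₂)].
At t = 37.9: e^(−t/τ₁) = 0.0041321, e^(−t/τ₂) = 0.31495.
C₂ = 2.12·[1 − (6.9048·0.0041321 − 32.804·0.31495)/(-25.899)] = 2.12·0.60219 = 1.2766 mol/L.

1.28 mol/L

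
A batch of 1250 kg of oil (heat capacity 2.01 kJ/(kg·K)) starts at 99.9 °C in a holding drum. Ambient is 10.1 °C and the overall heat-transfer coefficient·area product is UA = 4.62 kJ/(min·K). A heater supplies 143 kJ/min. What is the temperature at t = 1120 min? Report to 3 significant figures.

Lumped-capacitance energy balance: M c_p dT/dt = UA(T_amb − T) + Q̇.
dT/dt = (T_ss − T)/τ with T_ss = T_amb + Q̇/UA = 10.1 + 143/4.62 = 41.052 °C, τ = M c_p/UA = 1250·2.01/4.62 = 543.83 min.
Solution: T(t) = T_ss + (T₀ − T_ss) e^(−t/τ).
T(1120) = 41.052 + (58.848)·0.12752 = 48.557 °C.

48.6 °C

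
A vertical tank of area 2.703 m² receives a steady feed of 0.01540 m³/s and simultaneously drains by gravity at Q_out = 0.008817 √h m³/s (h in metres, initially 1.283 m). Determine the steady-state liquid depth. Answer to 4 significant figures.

Unsteady balance on liquid volume: A dh/dt = Q_in − 0.008817 √h. At steady state dh/dt = 0:
Q_in = 0.008817 √h_ss ⇒ √h_ss = 0.01540/0.008817 = 1.74663.
h_ss = 1.74663² = 3.05070 m. (Since h₀ = 1.283 m < h_ss, the level will rise toward this value.)

3.051 m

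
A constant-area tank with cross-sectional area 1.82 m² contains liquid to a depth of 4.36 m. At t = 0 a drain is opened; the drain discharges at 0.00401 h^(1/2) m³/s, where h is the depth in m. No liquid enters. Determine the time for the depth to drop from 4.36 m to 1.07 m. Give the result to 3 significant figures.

956 s

Volume balance on the tank: A dh/dt = −0.00401 √h.
This is separable: 2 d(√h)/dt = −0.00401/A, so √h = √h₀ − (0.00401/(2A)) t.
t = 2A(√h₀ − √h)/0.00401 = 2·1.82·(√4.36 − √1.07)/0.00401
  = 3.6400 × (2.0881 − 1.0344) / 0.00401 = 956.43 s.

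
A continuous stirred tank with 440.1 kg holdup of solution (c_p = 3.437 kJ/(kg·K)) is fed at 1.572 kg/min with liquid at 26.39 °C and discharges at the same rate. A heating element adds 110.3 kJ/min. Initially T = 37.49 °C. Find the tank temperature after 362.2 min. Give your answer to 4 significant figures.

Heat balance on the well-mixed liquid: M c_p dT/dt = ṁ c_p (T_in − T) + 110.3.
Rearrange: dT/dt = (T_ss − T)/τ with τ = M/ṁ = 279.962 min and T_ss = T_in + Q̇/(ṁ c_p) = 46.8047 °C.
Integrating: T(t) = T_ss + (T₀ − T_ss) e^(−t/τ).
T(362.2) = 46.8047 + (-9.31472)·e^(−362.2/279.962) = 46.8047 + (-9.31472)·0.274241 = 44.2502 °C.

44.25 °C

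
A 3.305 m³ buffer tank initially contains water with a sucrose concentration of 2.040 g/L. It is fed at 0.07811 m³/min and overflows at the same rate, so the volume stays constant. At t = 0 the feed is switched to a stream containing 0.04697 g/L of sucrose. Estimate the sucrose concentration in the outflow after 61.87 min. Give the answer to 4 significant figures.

Unsteady species balance (constant V, well mixed): V dC/dt = Q(C_in − C).
Time constant τ = V/Q = 3.305/0.07811 = 42.3121 min.
C approaches C_in exponentially: C(t) = C_in + (C₀ − C_in) e^(−t/τ).
C(61.87) = 0.04697 + (2.040 − 0.04697)·e^(−61.87/42.3121) = 0.04697 + (1.99303)·0.231719 = 0.508793 g/L.

0.5088 g/L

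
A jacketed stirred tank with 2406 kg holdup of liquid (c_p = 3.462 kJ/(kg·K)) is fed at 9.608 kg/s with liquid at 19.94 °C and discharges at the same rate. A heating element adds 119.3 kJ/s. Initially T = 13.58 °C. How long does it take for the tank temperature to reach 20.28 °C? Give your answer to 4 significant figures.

M c_p dT/dt = ṁ c_p (T_in − T) + Q̇.
τ = M/ṁ = 250.416 s; T_ss = T_in + Q̇/(ṁ c_p) = 23.5266 °C.
T(t) = T_ss + (T₀ − T_ss) e^(−t/τ). Set T = 20.28:
e^(−t/τ) = (20.28 − 23.5266)/(13.58 − 23.5266) = 0.326402
t = −250.416 · ln(0.326402) = 280.373 s.

280.4 s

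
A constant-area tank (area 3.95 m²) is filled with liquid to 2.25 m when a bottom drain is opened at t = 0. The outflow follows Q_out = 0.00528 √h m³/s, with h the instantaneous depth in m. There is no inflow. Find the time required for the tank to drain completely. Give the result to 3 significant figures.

With no inflow, A dh/dt = −0.00528 √h.
Separate and integrate: 2(√h − √h₀) = −(0.00528/A) t.
Tank is empty when √h = 0: t_empty = 2A√h₀/0.00528.
t_empty = 2·3.95·√2.25/0.00528 = 7.9000·1.5000/0.00528 = 2244.3 s.

2240 s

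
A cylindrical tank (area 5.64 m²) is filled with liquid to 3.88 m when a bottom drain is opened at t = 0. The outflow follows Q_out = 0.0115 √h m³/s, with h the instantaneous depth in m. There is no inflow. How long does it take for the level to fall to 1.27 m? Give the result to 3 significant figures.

With no inflow, A dh/dt = −0.0115 √h.
This is separable: 2 d(√h)/dt = −0.0115/A, so √h = √h₀ − (0.0115/(2A)) t.
t = 2A(√h₀ − √h)/0.0115 = 2·5.64·(√3.88 − √1.27)/0.0115
  = 11.280 × (1.9698 − 1.1269) / 0.0115 = 826.71 s.

827 s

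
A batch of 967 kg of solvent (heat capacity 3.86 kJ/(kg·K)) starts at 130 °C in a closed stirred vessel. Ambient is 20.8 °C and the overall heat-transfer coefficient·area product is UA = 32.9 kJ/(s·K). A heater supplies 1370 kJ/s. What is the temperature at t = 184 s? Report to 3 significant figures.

75.8 °C

M c_p dT/dt = −UA(T − T_amb) + Q̇.
dT/dt = (T_ss − T)/τ with T_ss = T_amb + Q̇/UA = 20.8 + 1370/32.9 = 62.441 °C, τ = M c_p/UA = 967·3.86/32.9 = 113.45 s.
T approaches T_ss exponentially: T(t) = T_ss + (T₀ − T_ss) e^(−t/τ).
T(184) = 62.441 + (67.559)·0.19754 = 75.787 °C.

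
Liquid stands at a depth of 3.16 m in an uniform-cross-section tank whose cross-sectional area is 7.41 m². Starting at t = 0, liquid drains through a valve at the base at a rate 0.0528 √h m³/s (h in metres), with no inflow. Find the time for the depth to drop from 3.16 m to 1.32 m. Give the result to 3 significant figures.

With no inflow, A dh/dt = −0.0528 √h.
This is separable: 2 d(√h)/dt = −0.0528/A, so √h = √h₀ − (0.0528/(2A)) t.
t = 2A(√h₀ − √h)/0.0528 = 2·7.41·(√3.16 − √1.32)/0.0528
  = 14.820 × (1.7776 − 1.1489) / 0.0528 = 176.47 s.

176 s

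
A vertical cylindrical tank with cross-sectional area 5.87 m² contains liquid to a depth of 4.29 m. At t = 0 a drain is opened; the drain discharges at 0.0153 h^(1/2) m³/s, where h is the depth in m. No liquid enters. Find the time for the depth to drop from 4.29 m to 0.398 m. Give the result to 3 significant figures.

A dh/dt = −Q_out = −0.0153 √h.
Separate and integrate: 2(√h − √h₀) = −(0.0153/A) t.
t = 2A(√h₀ − √h)/0.0153 = 2·5.87·(√4.29 − √0.398)/0.0153
  = 11.740 × (2.0712 − 0.63087) / 0.0153 = 1105.2 s.

1110 s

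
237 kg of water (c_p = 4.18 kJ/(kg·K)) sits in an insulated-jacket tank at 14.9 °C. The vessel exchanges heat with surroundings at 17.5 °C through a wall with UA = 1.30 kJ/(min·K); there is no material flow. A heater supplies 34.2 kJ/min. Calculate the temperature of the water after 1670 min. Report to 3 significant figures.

40.6 °C

Lumped-capacitance energy balance: M c_p dT/dt = UA(T_amb − T) + Q̇.
dT/dt = (T_ss − T)/τ with T_ss = T_amb + Q̇/UA = 17.5 + 34.2/1.30 = 43.808 °C, τ = M c_p/UA = 237·4.18/1.30 = 762.05 min.
Integrating: T(t) = T_ss + (T₀ − T_ss) e^(−t/τ).
T(1670) = 43.808 + (-28.908)·0.11175 = 40.577 °C.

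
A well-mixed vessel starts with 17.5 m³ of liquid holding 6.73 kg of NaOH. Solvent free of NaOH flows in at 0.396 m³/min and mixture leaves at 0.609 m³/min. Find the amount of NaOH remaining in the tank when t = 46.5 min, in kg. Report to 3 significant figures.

0.619 kg

Let m(t) be the amount of NaOH. Volume: V(t) = V₀ + (Q_in − Q_out) t = 17.5 − 0.21300 t; V(46.5) = 7.5955 m³.
Solute balance: dm/dt = 0 − Q_out C = −Q_out m/V(t).
Separate: dm/m = −Q_out dt/V(t) ⇒ ln(m/m₀) = −(Q_out/(Q_in−Q_out)) ln(V/V₀).
m = m₀ (V₀/V)^(Q_out/(Q_in−Q_out)) = 6.73 × (17.5/7.5955)^(-2.8592) = 0.61890 kg.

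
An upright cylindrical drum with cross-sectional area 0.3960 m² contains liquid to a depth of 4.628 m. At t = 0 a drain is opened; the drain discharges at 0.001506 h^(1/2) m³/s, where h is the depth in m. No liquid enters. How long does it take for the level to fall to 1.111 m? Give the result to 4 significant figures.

577.0 s

A dh/dt = −Q_out = −0.001506 √h.
This is separable: 2 d(√h)/dt = −0.001506/A, so √h = √h₀ − (0.001506/(2A)) t.
t = 2A(√h₀ − √h)/0.001506 = 2·0.3960·(√4.628 − √1.111)/0.001506
  = 0.792000 × (2.15128 − 1.05404) / 0.001506 = 577.034 s.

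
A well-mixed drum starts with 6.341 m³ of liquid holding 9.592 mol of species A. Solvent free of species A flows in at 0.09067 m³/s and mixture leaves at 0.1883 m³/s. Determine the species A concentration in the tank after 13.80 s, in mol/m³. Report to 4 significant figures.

Total volume: dV/dt = Q_in − Q_out = -0.0976300 m³/s, so V(t) = 6.341 − 0.0976300 t and V(13.80) = 4.99371 m³.
No species A enters, so dm/dt = −Q_out · (m/V).
dm/m = −Q_out dt/(V₀ − 0.0976300 t); integrating gives ln(m/m₀) = −(Q_out/(Q_in−Q_out)) ln(V/V₀).
m = m₀ (V₀/V)^(Q_out/(Q_in−Q_out)) = 9.592 × (6.341/4.99371)^(-1.92871) = 6.05111 mol.
C = m/V = 6.05111/4.99371 = 1.21175 mol/m³.

1.212 mol/m³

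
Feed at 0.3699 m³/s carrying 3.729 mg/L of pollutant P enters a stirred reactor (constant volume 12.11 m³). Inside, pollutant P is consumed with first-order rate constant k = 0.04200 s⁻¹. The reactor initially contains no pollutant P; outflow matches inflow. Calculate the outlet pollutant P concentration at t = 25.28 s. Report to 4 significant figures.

V dC/dt = Q(C_in − C) − k V C.
This is linear with rate a = Q/V + k = 0.0725450 s⁻¹.
C_ss = Q C_in/(Q + kV) = 1.57009 mg/L; C(t) = C_ss + (C₀ − C_ss) e^(−a t).
C(25.28) = 1.57009 + (-1.57009)·e^(−0.0725450·25.28) = 1.57009 + (-1.57009)·0.159783 = 1.31922 mg/L.

1.319 mg/L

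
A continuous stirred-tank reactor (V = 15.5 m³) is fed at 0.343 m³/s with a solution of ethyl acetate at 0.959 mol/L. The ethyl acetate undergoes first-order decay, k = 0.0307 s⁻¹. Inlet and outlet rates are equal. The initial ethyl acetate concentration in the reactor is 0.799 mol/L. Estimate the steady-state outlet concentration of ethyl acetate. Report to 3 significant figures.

0.402 mol/L

Accumulation = in − out − consumed: V dC/dt = Q C_in − Q C − k V C.
At steady state: 0 = Q C_in − (Q + kV) C_ss, so C_ss = Q C_in/(Q + kV).
C_ss = 0.343·0.959/(0.343 + 0.0307·15.5) = 0.32894/0.81885 = 0.40171 mol/L.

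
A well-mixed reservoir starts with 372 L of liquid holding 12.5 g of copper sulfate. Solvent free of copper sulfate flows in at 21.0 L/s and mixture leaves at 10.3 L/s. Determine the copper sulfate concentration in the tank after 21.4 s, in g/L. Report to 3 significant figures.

Let m(t) be the amount of copper sulfate. Volume: V(t) = V₀ + (Q_in − Q_out) t = 372 + 10.700 t; V(21.4) = 600.98 L.
Species balance (pure solvent in): dm/dt = −Q_out · m/V(t).
Separate: dm/m = −Q_out dt/V(t) ⇒ ln(m/m₀) = −(Q_out/(Q_in−Q_out)) ln(V/V₀).
m = m₀ (V₀/V)^(Q_out/(Q_in−Q_out)) = 12.5 × (372/600.98)^(0.96262) = 7.8774 g.
C = m/V = 7.8774/600.98 = 0.013108 g/L.

0.0131 g/L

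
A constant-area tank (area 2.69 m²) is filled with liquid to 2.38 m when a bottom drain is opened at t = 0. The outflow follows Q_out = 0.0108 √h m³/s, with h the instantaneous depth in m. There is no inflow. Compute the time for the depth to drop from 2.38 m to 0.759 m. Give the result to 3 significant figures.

With no inflow, A dh/dt = −0.0108 √h.
∫ h^(−1/2) dh = −(0.0108/A) ∫ dt, giving 2√h = 2√h₀ − (0.0108/A) t.
t = 2A(√h₀ − √h)/0.0108 = 2·2.69·(√2.38 − √0.759)/0.0108
  = 5.3800 × (1.5427 − 0.87121) / 0.0108 = 334.52 s.

335 s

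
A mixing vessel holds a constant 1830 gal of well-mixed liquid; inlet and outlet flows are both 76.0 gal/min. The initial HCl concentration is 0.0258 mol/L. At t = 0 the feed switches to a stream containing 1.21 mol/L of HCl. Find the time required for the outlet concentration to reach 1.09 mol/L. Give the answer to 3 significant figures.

55.1 min

Species balance: V dC/dt = Q(C_in − C) ⇒ τ = V/Q = 24.079 min.
C(t) = C_in + (C₀ − C_in) e^(−t/τ). Set C = 1.09 and solve for t:
e^(−t/τ) = (C − C_in)/(C₀ − C_in) = (1.09 − 1.21)/(0.0258 − 1.21) = 0.10133
t = −τ ln(…) = 24.079 × 2.2893 = 55.125 min.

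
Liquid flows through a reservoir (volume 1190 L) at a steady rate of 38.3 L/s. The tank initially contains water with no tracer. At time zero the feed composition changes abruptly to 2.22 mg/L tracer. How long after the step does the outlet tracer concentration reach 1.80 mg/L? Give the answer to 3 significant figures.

Species balance on the tank: V dC/dt = Q(C_in − C), so τ = V/Q = 31.070 s.
C(t) = C_in + (C₀ − C_in) e^(−t/τ). Set C = 1.80 and solve for t:
e^(−t/τ) = (C − C_in)/(C₀ − C_in) = (1.80 − 2.22)/(0 − 2.22) = 0.18919
t = −τ ln(…) = 31.070 × 1.6650 = 51.733 s.

51.7 s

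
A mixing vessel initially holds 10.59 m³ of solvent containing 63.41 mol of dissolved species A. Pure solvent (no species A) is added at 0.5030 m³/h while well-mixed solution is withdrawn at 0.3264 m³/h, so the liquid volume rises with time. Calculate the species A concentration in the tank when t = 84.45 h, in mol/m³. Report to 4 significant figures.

Total volume: dV/dt = Q_in − Q_out = 0.176600 m³/h, so V(t) = 10.59 + 0.176600 t and V(84.45) = 25.5039 m³.
Solute balance: dm/dt = 0 − Q_out C = −Q_out m/V(t).
dm/m = −Q_out dt/(V₀ + 0.176600 t); integrating gives ln(m/m₀) = −(Q_out/(Q_in−Q_out)) ln(V/V₀).
m = m₀ (V₀/V)^(Q_out/(Q_in−Q_out)) = 63.41 × (10.59/25.5039)^(1.84824) = 12.4929 mol.
C = m/V = 12.4929/25.5039 = 0.489844 mol/m³.

0.4898 mol/m³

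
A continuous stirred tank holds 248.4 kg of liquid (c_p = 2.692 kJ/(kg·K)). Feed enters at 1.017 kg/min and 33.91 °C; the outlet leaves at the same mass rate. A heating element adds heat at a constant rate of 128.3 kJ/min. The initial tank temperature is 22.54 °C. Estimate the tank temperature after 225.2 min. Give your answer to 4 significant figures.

First-law balance (no shaft work): M c_p dT/dt = ṁ c_p (T_in − T) + 128.3.
Rearrange: dT/dt = (T_ss − T)/τ with τ = M/ṁ = 244.248 min and T_ss = T_in + Q̇/(ṁ c_p) = 80.7731 °C.
Integrating: T(t) = T_ss + (T₀ − T_ss) e^(−t/τ).
T(225.2) = 80.7731 + (-58.2331)·e^(−225.2/244.248) = 80.7731 + (-58.2331)·0.397717 = 57.6128 °C.

57.61 °C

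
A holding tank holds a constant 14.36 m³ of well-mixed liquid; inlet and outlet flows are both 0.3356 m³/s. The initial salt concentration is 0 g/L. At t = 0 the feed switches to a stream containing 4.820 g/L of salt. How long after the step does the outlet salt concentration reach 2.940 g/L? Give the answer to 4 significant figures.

40.29 s

Species balance: V dC/dt = Q(C_in − C) ⇒ τ = V/Q = 42.7890 s.
C(t) = C_in + (C₀ − C_in) e^(−t/τ). Set C = 2.940 and solve for t:
e^(−t/τ) = (C − C_in)/(C₀ − C_in) = (2.940 − 4.820)/(0 − 4.820) = 0.390041
t = −τ ln(…) = 42.7890 × 0.941502 = 40.2860 s.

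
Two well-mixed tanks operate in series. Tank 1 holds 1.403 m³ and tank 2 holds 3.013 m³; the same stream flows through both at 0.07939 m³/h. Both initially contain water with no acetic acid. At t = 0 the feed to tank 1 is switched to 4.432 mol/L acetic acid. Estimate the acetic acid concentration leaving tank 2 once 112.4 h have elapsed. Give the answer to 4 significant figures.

4.010 mol/L

Species balance on tank i: dCᵢ/dt = (Cᵢ₋₁ − Cᵢ)/τᵢ with τᵢ = Vᵢ/Q.
τ₁ = 1.403/0.07939 = 17.6723 h; τ₂ = 3.013/0.07939 = 37.9519 h.
Tank 1: C₁ = C_in(1 − e^(−t/τ₁)). Tank 2 (τ₁ ≠ τ₂): C₂ = C_in[1 − (τ₁ e^(−t/τ₁) − τ₂ e^(−t/τ₂))/(τ₁ − τ₂)].
At t = 112.4: e^(−t/τ₁) = 0.00172893, e^(−t/τ₂) = 0.0517338.
C₂ = 4.432·[1 − (17.6723·0.00172893 − 37.9519·0.0517338)/(-20.2796)] = 4.432·0.904691 = 4.00959 mol/L.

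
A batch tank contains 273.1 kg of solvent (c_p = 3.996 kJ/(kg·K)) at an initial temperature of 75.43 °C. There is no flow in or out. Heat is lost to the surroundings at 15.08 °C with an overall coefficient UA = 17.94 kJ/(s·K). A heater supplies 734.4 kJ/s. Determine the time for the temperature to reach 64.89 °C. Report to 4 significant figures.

47.62 s

Heat balance on the well-mixed liquid: M c_p dT/dt = −UA(T − T_amb) + Q̇.
τ = M c_p/UA = 60.8310 s; T_ss = T_amb + Q̇/UA = 15.08 + 734.4/17.94 = 56.0165 °C.
T(t) = T_ss + (T₀ − T_ss)e^(−t/τ); set T = 64.89:
t = −τ ln[(T − T_ss)/(T₀ − T_ss)] = −60.8310 · ln(0.457080) = 47.6244 s.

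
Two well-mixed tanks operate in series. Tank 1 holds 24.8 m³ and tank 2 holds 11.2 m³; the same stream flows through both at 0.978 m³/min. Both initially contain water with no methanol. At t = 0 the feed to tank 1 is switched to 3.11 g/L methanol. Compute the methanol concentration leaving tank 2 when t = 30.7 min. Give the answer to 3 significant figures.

Species balance on tank i: dCᵢ/dt = (Cᵢ₋₁ − Cᵢ)/τᵢ with τᵢ = Vᵢ/Q.
τ₁ = 24.8/0.978 = 25.358 min; τ₂ = 11.2/0.978 = 11.452 min.
Tank 1: C₁ = C_in(1 − e^(−t/τ₁)). Tank 2 (τ₁ ≠ τ₂): C₂ = C_in[1 − (τ₁ e^(−t/τ₁) − τ₂ e^(−t/τ₂))/(τ₁ − τ₂)].
At t = 30.7: e^(−t/τ₁) = 0.29800, e^(−t/τ₂) = 0.068511.
C₂ = 3.11·[1 − (25.358·0.29800 − 11.452·0.068511)/(13.906)] = 3.11·0.51301 = 1.5955 g/L.

1.60 g/L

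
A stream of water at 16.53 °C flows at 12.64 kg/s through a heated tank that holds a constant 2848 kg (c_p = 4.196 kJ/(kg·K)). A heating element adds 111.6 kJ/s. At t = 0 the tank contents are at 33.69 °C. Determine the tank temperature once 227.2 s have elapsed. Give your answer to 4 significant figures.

24.13 °C

Unsteady energy balance on the tank contents: M c_p dT/dt = ṁ c_p (T_in − T) + 111.6.
Rearrange: dT/dt = (T_ss − T)/τ with τ = M/ṁ = 225.316 s and T_ss = T_in + Q̇/(ṁ c_p) = 18.6342 °C.
This is linear first-order; T(t) = T_ss + (T₀ − T_ss) e^(−t/τ).
T(227.2) = 18.6342 + (15.0558)·e^(−227.2/225.316) = 18.6342 + (15.0558)·0.364817 = 24.1268 °C.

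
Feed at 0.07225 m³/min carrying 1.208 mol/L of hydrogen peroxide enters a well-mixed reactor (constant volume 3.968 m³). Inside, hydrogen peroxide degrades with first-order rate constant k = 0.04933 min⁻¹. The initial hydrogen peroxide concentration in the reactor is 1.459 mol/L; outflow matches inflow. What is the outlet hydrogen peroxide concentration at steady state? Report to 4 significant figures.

Species balance: V dC/dt = Q C_in − Q C − k V C.
Steady state (dC/dt = 0): C_ss = Q C_in/(Q + kV) = C_in/(1 + kV/Q).
C_ss = 0.07225·1.208/(0.07225 + 0.04933·3.968) = 0.0872780/0.267991 = 0.325675 mol/L.

0.3257 mol/L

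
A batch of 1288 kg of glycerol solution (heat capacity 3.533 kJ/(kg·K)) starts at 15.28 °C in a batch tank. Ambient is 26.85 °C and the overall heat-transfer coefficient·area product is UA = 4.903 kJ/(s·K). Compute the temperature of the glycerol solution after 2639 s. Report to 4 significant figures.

M c_p dT/dt = −UA(T − T_amb).
dT/dt = (T_ss − T)/τ with T_ss = T_amb = 26.8500 °C, τ = M c_p/UA = 1288·3.533/4.903 = 928.106 s.
T approaches T_ss exponentially: T(t) = T_ss + (T₀ − T_ss) e^(−t/τ).
T(2639) = 26.8500 + (-11.5700)·0.0582259 = 26.1763 °C.

26.18 °C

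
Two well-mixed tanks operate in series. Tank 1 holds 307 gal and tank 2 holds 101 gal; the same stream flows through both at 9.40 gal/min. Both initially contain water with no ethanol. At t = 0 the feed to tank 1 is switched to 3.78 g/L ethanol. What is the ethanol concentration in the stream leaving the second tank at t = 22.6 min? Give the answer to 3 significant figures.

1.19 g/L

Species balance on tank i: dCᵢ/dt = (Cᵢ₋₁ − Cᵢ)/τᵢ with τᵢ = Vᵢ/Q.
τ₁ = 307/9.40 = 32.660 min; τ₂ = 101/9.40 = 10.745 min.
Tank 1: C₁ = C_in(1 − e^(−t/τ₁)). Tank 2 (τ₁ ≠ τ₂): C₂ = C_in[1 − (τ₁ e^(−t/τ₁) − τ₂ e^(−t/τ₂))/(τ₁ − τ₂)].
At t = 22.6: e^(−t/τ₁) = 0.50058, e^(−t/τ₂) = 0.12204.
C₂ = 3.78·[1 − (32.660·0.50058 − 10.745·0.12204)/(21.915)] = 3.78·0.31383 = 1.1863 g/L.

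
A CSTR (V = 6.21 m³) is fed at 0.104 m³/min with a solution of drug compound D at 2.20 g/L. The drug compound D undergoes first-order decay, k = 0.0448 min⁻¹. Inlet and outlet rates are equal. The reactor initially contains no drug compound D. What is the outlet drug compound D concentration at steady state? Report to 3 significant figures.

V dC/dt = Q(C_in − C) − k V C.
Steady state (dC/dt = 0): C_ss = Q C_in/(Q + kV) = C_in/(1 + kV/Q).
C_ss = 0.104·2.20/(0.104 + 0.0448·6.21) = 0.22880/0.38221 = 0.59863 g/L.

0.599 g/L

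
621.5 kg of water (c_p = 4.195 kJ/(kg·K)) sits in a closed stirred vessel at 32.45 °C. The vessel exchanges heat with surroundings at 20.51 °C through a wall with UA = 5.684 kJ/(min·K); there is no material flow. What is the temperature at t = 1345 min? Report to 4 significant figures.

21.15 °C

Energy balance: M c_p dT/dt = −UA(T − T_amb).
dT/dt = (T_ss − T)/τ with T_ss = T_amb = 20.5100 °C, τ = M c_p/UA = 621.5·4.195/5.684 = 458.690 min.
This is linear first-order; T(t) = T_ss + (T₀ − T_ss) e^(−t/τ).
T(1345) = 20.5100 + (11.9400)·0.0532762 = 21.1461 °C.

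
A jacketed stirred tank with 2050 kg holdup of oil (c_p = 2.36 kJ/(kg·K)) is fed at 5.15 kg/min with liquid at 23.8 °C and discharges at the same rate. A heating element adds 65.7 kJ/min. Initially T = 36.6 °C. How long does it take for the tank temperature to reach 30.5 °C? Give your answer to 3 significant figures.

694 min

Energy balance: M c_p dT/dt = ṁ c_p (T_in − T) + 65.7.
τ = M/ṁ = 398.06 min; T_ss = T_in + Q̇/(ṁ c_p) = 29.206 °C.
T(t) = T_ss + (T₀ − T_ss) e^(−t/τ). Set T = 30.5:
e^(−t/τ) = (30.5 − 29.206)/(36.6 − 29.206) = 0.17505
t = −398.06 · ln(0.17505) = 693.69 min.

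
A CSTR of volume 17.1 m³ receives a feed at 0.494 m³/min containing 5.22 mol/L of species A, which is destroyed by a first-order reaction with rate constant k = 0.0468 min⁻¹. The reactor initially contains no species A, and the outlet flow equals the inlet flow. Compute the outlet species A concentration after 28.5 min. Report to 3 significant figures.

Species balance: V dC/dt = Q C_in − Q C − k V C.
dC/dt = (Q/V) C_in − (Q/V + k) C; effective rate a = Q/V + k = 0.028889 + 0.0468 = 0.075689 min⁻¹.
C_ss = Q C_in/(Q + kV) = 1.9924 mol/L; C(t) = C_ss + (C₀ − C_ss) e^(−a t).
C(28.5) = 1.9924 + (-1.9924)·e^(−0.075689·28.5) = 1.9924 + (-1.9924)·0.11566 = 1.7619 mol/L.

1.76 mol/L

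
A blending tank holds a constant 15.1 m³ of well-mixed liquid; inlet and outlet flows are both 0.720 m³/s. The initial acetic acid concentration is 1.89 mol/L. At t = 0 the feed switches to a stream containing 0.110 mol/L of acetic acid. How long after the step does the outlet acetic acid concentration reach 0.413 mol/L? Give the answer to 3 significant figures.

Species balance: V dC/dt = Q(C_in − C) ⇒ τ = V/Q = 20.972 s.
C(t) = C_in + (C₀ − C_in) e^(−t/τ). Set C = 0.413 and solve for t:
e^(−t/τ) = (C − C_in)/(C₀ − C_in) = (0.413 − 0.110)/(1.89 − 0.110) = 0.17022
t = −τ ln(…) = 20.972 × 1.7706 = 37.134 s.

37.1 s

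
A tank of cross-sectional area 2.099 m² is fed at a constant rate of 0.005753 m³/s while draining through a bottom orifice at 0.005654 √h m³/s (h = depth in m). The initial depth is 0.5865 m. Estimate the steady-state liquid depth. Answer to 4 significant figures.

1.035 m

A dh/dt = Q_in − 0.005654 √h. Steady state requires inflow = outflow:
Q_in = 0.005654 √h_ss ⇒ √h_ss = 0.005753/0.005654 = 1.01751.
h_ss = 1.01751² = 1.03533 m. (Since h₀ = 0.5865 m < h_ss, the level will rise toward this value.)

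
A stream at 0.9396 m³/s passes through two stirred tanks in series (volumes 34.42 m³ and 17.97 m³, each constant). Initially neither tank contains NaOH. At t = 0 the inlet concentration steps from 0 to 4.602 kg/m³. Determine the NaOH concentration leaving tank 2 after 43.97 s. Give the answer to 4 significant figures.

Each tank obeys Vᵢ dCᵢ/dt = Q(Cᵢ₋₁ − Cᵢ), so τᵢ = Vᵢ/Q.
τ₁ = 34.42/0.9396 = 36.6326 s; τ₂ = 17.97/0.9396 = 19.1252 s.
Solving the cascade with C₁(0)=C₂(0)=0 gives C₂(t) = C_in[1 − (τ₁ e^(−t/τ₁) − τ₂ e^(−t/τ₂))/(τ₁ − τ₂)].
At t = 43.97: e^(−t/τ₁) = 0.301105, e^(−t/τ₂) = 0.100353.
C₂ = 4.602·[1 − (36.6326·0.301105 − 19.1252·0.100353)/(17.5074)] = 4.602·0.479593 = 2.20709 kg/m³.

2.207 kg/m³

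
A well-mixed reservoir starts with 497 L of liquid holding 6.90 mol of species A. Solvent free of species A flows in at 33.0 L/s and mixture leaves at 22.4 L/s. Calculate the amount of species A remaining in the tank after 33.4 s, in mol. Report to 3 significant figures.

2.21 mol

Let m(t) be the amount of species A. Volume: V(t) = V₀ + (Q_in − Q_out) t = 497 + 10.600 t; V(33.4) = 851.04 L.
Species balance (pure solvent in): dm/dt = −Q_out · m/V(t).
Separate: dm/m = −Q_out dt/V(t) ⇒ ln(m/m₀) = −(Q_out/(Q_in−Q_out)) ln(V/V₀).
m = m₀ (V₀/V)^(Q_out/(Q_in−Q_out)) = 6.90 × (497/851.04)^(2.1132) = 2.2142 mol.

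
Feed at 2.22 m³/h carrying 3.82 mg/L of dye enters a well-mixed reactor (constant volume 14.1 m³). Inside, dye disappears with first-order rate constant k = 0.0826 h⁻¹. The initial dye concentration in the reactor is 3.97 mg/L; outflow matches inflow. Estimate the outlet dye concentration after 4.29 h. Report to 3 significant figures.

3.03 mg/L

V dC/dt = Q(C_in − C) − k V C.
dC/dt = (Q/V) C_in − (Q/V + k) C; effective rate a = Q/V + k = 0.15745 + 0.0826 = 0.24005 h⁻¹.
C_ss = Q C_in/(Q + kV) = 2.5055 mg/L; C(t) = C_ss + (C₀ − C_ss) e^(−a t).
C(4.29) = 2.5055 + (1.4645)·e^(−0.24005·4.29) = 2.5055 + (1.4645)·0.35708 = 3.0285 mg/L.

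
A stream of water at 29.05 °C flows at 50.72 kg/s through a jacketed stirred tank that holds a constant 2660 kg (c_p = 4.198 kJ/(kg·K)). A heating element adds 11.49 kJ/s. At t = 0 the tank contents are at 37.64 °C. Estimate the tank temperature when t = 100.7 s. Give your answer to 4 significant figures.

Heat balance on the well-mixed liquid: M c_p dT/dt = ṁ c_p (T_in − T) + 11.49.
Rearrange: dT/dt = (T_ss − T)/τ with τ = M/ṁ = 52.4448 s and T_ss = T_in + Q̇/(ṁ c_p) = 29.1040 °C.
Solution: T(t) = T_ss + (T₀ − T_ss) e^(−t/τ).
T(100.7) = 29.1040 + (8.53604)·e^(−100.7/52.4448) = 29.1040 + (8.53604)·0.146590 = 30.3553 °C.

30.36 °C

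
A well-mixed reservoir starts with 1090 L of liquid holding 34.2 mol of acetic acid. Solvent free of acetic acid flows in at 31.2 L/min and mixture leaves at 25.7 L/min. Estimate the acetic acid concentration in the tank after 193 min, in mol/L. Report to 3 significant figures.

0.000663 mol/L

Total volume: dV/dt = Q_in − Q_out = 5.5000 L/min, so V(t) = 1090 + 5.5000 t and V(193) = 2151.5 L.
Species balance (pure solvent in): dm/dt = −Q_out · m/V(t).
dm/m = −Q_out dt/(V₀ + 5.5000 t); integrating gives ln(m/m₀) = −(Q_out/(Q_in−Q_out)) ln(V/V₀).
m = m₀ (V₀/V)^(Q_out/(Q_in−Q_out)) = 34.2 × (1090/2151.5)^(4.6727) = 1.4259 mol.
C = m/V = 1.4259/2151.5 = 0.00066276 mol/L.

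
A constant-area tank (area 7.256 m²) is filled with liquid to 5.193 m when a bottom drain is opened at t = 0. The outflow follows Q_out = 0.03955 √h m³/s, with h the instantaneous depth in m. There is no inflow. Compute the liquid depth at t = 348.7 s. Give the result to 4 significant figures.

1.765 m

Accumulation of liquid (constant cross-section A): A dh/dt = −0.03955 √h.
This is separable: 2 d(√h)/dt = −0.03955/A, so √h = √h₀ − (0.03955/(2A)) t.
√h = √5.193 − 0.03955·348.7/(2·7.256) = 2.27882 − 0.950323 = 1.32849.
h = 1.32849² = 1.76489 m.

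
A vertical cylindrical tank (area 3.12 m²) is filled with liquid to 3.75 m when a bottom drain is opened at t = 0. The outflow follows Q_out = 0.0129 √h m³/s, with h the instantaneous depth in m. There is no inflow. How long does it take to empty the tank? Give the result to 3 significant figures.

937 s

With no inflow, A dh/dt = −0.0129 √h.
This is separable: 2 d(√h)/dt = −0.0129/A, so √h = √h₀ − (0.0129/(2A)) t.
Tank is empty when √h = 0: t_empty = 2A√h₀/0.0129.
t_empty = 2·3.12·√3.75/0.0129 = 6.2400·1.9365/0.0129 = 936.72 s.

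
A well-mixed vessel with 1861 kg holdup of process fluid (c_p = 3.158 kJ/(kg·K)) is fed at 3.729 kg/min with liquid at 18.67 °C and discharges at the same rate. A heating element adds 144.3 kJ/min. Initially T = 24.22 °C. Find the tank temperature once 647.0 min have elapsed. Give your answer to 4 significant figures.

M c_p dT/dt = ṁ c_p (T_in − T) + Q̇.
τ = M/ṁ = 499.061 min; T_ss = T_in + Q̇/(ṁ c_p) = 18.67 + 144.3/(3.729·3.158) = 30.9235 °C.
This is linear first-order; T(t) = T_ss + (T₀ − T_ss) e^(−t/τ).
T(647.0) = 30.9235 + (-6.70355)·e^(−647.0/499.061) = 30.9235 + (-6.70355)·0.273505 = 29.0901 °C.

29.09 °C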